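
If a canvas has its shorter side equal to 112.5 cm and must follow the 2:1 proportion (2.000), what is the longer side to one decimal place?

2:1 = 2.00000.
Longer side = 112.5 × 2.00000 ≈ 225.000 → 225.0 cm.

225.0 cm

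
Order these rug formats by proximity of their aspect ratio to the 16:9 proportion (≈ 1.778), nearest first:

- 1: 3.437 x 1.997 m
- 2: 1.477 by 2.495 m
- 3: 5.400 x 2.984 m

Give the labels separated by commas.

Ratios: 1 = 3.437 / 1.997 ≈ 1.721; 2 = 2.495 / 1.477 ≈ 1.689; 3 = 5.400 / 2.984 ≈ 1.810.
|Δ from 1.778|: 1 0.057; 2 0.089; 3 0.032.

3, 1, 2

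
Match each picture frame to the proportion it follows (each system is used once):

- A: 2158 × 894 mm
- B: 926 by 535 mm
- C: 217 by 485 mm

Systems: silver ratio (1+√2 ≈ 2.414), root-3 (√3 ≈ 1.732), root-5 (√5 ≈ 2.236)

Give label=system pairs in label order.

A=silver ratio, B=root-3, C=root-5

A = 2158/894 ≈ 2.414 → silver ratio (2.414)
B = 926/535 ≈ 1.731 → root-3 (1.732)
C = 485/217 ≈ 2.235 → root-5 (2.236)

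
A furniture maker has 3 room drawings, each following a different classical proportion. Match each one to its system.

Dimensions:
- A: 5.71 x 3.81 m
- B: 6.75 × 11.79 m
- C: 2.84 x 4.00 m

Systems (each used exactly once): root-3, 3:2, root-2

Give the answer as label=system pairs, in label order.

A=3:2, B=root-3, C=root-2

A = 5.71/3.81 ≈ 1.499 → 3:2 (1.500)
B = 11.79/6.75 ≈ 1.747 → root-3 (1.732)
C = 4.00/2.84 ≈ 1.408 → root-2 (1.414)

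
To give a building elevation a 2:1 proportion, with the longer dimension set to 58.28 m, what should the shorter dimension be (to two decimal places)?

2:1 = 2.00000.
Shorter side = 58.28 ÷ 2.00000 ≈ 29.1400 → 29.14 m.

29.14 m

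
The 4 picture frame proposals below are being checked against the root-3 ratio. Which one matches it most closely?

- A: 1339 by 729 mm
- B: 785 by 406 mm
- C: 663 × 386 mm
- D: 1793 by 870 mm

Target root-3 ≈ 1.732.
A: 1.837 (Δ0.105)  B: 1.933 (Δ0.201)  C: 1.718 (Δ0.014)  D: 2.061 (Δ0.329)

C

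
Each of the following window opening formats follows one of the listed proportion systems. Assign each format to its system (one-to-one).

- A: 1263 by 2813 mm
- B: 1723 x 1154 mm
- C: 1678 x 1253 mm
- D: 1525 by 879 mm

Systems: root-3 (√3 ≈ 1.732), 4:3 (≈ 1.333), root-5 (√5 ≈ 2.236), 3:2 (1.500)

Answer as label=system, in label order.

A = 2813/1263 ≈ 2.227 → root-5 (2.236)
B = 1723/1154 ≈ 1.493 → 3:2 (1.500)
C = 1678/1253 ≈ 1.339 → 4:3 (1.333)
D = 1525/879 ≈ 1.735 → root-3 (1.732)

A=root-5, B=3:2, C=4:3, D=root-3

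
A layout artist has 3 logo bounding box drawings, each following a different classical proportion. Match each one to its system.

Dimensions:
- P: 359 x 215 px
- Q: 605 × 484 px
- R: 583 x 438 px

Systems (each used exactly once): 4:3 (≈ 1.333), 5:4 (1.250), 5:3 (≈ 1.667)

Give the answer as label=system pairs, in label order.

P=5:3, Q=5:4, R=4:3

Ratios: P ≈ 1.670; Q ≈ 1.250; R ≈ 1.331.
Targets: 4:3 ≈ 1.333; 5:4 ≈ 1.250; 5:3 ≈ 1.667.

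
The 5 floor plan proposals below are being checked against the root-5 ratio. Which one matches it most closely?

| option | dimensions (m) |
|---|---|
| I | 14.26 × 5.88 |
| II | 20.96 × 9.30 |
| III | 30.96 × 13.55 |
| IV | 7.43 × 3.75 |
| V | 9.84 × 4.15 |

Target root-5 ≈ 2.236.
I: 2.425 (Δ0.189)  II: 2.254 (Δ0.018)  III: 2.285 (Δ0.049)  IV: 1.981 (Δ0.255)  V: 2.371 (Δ0.135)

II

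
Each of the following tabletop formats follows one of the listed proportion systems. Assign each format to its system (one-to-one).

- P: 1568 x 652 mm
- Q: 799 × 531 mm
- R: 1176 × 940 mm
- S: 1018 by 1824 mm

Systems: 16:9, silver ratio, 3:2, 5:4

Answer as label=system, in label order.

Ratios: P ≈ 2.405; Q ≈ 1.505; R ≈ 1.251; S ≈ 1.792.
Targets: 16:9 ≈ 1.778; silver ratio ≈ 2.414; 3:2 ≈ 1.500; 5:4 ≈ 1.250.

P=silver ratio, Q=3:2, R=5:4, S=16:9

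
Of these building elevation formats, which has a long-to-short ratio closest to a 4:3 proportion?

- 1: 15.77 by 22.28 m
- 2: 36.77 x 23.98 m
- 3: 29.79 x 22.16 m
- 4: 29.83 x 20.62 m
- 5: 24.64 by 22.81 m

Target 4:3 ≈ 1.333.
1: 1.413 (Δ0.080)  2: 1.533 (Δ0.200)  3: 1.344 (Δ0.011)  4: 1.447 (Δ0.114)  5: 1.080 (Δ0.253)

3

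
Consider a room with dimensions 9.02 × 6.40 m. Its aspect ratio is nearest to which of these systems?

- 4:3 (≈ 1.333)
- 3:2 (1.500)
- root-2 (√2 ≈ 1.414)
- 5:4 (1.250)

root-2

9.02/6.40 ≈ 1.409. Nearest candidates are root-2 (1.414, off by 0.005) and 4:3 (1.333, off by 0.076).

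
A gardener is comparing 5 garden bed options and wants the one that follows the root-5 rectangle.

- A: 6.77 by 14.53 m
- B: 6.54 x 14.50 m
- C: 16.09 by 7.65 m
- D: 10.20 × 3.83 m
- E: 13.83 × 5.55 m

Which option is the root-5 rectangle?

Target root-5 ≈ 2.236.
A: 2.146 (Δ0.090)  B: 2.217 (Δ0.019)  C: 2.103 (Δ0.133)  D: 2.663 (Δ0.427)  E: 2.492 (Δ0.256)

B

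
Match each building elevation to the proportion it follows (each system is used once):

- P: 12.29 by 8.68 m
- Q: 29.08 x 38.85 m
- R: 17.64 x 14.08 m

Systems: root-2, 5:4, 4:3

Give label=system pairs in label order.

P=root-2, Q=4:3, R=5:4

P = 12.29/8.68 ≈ 1.416 → root-2 (1.414)
Q = 38.85/29.08 ≈ 1.336 → 4:3 (1.333)
R = 17.64/14.08 ≈ 1.253 → 5:4 (1.250)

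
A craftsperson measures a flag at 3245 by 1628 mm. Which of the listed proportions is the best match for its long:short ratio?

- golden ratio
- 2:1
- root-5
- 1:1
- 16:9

2:1

3245/1628 ≈ 1.993. Nearest candidates are 2:1 (2.000, off by 0.007) and 16:9 (1.778, off by 0.215).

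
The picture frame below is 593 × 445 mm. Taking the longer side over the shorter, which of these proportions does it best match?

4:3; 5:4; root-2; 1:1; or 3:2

4:3

Ratio = 593 / 445 ≈ 1.333.
Distances: 4:3 1.333 (Δ 0.000); 5:4 1.250 (Δ 0.083); root-2 1.414 (Δ 0.081); 1:1 1.000 (Δ 0.333); 3:2 1.500 (Δ 0.167).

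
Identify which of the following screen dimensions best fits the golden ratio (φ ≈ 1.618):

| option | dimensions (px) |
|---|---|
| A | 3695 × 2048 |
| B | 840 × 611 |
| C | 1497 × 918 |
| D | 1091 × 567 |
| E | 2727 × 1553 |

Target golden ratio ≈ 1.618.
A: 1.804 (Δ0.186)  B: 1.375 (Δ0.243)  C: 1.631 (Δ0.013)  D: 1.924 (Δ0.306)  E: 1.756 (Δ0.138)

C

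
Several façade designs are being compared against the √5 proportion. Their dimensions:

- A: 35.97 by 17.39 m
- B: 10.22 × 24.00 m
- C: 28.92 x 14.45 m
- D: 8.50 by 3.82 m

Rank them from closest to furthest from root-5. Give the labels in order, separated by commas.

D, B, A, C

A: 35.97/17.39 ≈ 2.068 → |2.068 − 2.236| = 0.168
B: 24.00/10.22 ≈ 2.348 → |2.348 − 2.236| = 0.112
C: 28.92/14.45 ≈ 2.001 → |2.001 − 2.236| = 0.235
D: 8.50/3.82 ≈ 2.225 → |2.225 − 2.236| = 0.011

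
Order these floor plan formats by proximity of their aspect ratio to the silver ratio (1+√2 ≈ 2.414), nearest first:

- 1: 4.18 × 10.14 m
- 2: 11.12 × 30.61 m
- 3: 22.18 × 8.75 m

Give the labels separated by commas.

Ratios: 1 = 10.14 / 4.18 ≈ 2.426; 2 = 30.61 / 11.12 ≈ 2.753; 3 = 22.18 / 8.75 ≈ 2.535.
|Δ from 2.414|: 1 0.012; 2 0.339; 3 0.121.

1, 3, 2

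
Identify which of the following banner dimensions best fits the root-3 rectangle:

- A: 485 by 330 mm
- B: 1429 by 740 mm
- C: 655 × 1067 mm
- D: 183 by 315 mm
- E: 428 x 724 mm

Target root-3 ≈ 1.732.
A: 1.470 (Δ0.262)  B: 1.931 (Δ0.199)  C: 1.629 (Δ0.103)  D: 1.721 (Δ0.011)  E: 1.692 (Δ0.040)

D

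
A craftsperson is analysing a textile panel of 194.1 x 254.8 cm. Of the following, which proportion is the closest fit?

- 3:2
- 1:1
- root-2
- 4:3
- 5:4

Ratio = 254.8 / 194.1 ≈ 1.313.
Distances: 3:2 1.500 (Δ 0.187); 1:1 1.000 (Δ 0.313); root-2 1.414 (Δ 0.101); 4:3 1.333 (Δ 0.020); 5:4 1.250 (Δ 0.063).

4:3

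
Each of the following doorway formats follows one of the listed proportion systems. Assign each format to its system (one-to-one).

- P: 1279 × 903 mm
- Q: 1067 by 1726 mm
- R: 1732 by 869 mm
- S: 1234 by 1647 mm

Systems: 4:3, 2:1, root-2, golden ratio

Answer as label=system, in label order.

P=root-2, Q=golden ratio, R=2:1, S=4:3

Ratios: P ≈ 1.416; Q ≈ 1.618; R ≈ 1.993; S ≈ 1.335.
Targets: 4:3 ≈ 1.333; 2:1 ≈ 2.000; root-2 ≈ 1.414; golden ratio ≈ 1.618.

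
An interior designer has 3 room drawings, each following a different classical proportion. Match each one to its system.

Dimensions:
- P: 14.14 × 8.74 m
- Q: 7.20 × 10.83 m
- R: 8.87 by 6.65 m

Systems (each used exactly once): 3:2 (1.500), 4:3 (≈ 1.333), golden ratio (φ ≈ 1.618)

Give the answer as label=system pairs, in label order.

P=golden ratio, Q=3:2, R=4:3

P = 14.14/8.74 ≈ 1.618 → golden ratio (1.618)
Q = 10.83/7.20 ≈ 1.504 → 3:2 (1.500)
R = 8.87/6.65 ≈ 1.334 → 4:3 (1.333)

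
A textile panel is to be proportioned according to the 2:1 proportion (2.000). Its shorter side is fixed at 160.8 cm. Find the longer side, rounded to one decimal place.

2:1 = 2.00000.
Longer side = 160.8 × 2.00000 ≈ 321.600 → 321.6 cm.

321.6 cm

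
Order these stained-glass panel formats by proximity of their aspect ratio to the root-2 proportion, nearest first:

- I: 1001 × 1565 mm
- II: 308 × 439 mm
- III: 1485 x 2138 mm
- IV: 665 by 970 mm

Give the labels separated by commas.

II, III, IV, I

Ratios: I = 1565 / 1001 ≈ 1.563; II = 439 / 308 ≈ 1.425; III = 2138 / 1485 ≈ 1.440; IV = 970 / 665 ≈ 1.459.
|Δ from 1.414|: I 0.149; II 0.011; III 0.026; IV 0.045.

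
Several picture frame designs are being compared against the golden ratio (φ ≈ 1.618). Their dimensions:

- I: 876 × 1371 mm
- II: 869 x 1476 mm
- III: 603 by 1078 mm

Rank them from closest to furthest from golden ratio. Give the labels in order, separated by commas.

I: 1371/876 ≈ 1.565 → |1.565 − 1.618| = 0.053
II: 1476/869 ≈ 1.699 → |1.699 − 1.618| = 0.081
III: 1078/603 ≈ 1.788 → |1.788 − 1.618| = 0.170

I, II, III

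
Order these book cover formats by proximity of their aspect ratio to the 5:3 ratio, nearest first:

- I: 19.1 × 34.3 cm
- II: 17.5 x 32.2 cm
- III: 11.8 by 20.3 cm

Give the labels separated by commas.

III, I, II

I: 34.3/19.1 ≈ 1.796 → |1.796 − 1.667| = 0.129
II: 32.2/17.5 ≈ 1.840 → |1.840 − 1.667| = 0.173
III: 20.3/11.8 ≈ 1.720 → |1.720 − 1.667| = 0.053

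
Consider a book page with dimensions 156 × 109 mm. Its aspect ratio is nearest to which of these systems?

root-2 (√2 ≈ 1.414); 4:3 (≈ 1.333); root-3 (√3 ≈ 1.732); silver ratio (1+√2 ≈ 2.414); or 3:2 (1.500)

root-2

Ratio = 156 / 109 ≈ 1.431.
Distances: root-2 1.414 (Δ 0.017); 4:3 1.333 (Δ 0.098); root-3 1.732 (Δ 0.301); silver ratio 2.414 (Δ 0.983); 3:2 1.500 (Δ 0.069).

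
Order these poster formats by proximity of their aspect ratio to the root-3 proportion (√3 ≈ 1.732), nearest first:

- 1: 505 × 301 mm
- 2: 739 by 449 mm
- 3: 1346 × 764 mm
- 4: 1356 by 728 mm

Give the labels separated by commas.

1: 505/301 ≈ 1.678 → |1.678 − 1.732| = 0.054
2: 739/449 ≈ 1.646 → |1.646 − 1.732| = 0.086
3: 1346/764 ≈ 1.762 → |1.762 − 1.732| = 0.030
4: 1356/728 ≈ 1.863 → |1.863 − 1.732| = 0.131

3, 1, 2, 4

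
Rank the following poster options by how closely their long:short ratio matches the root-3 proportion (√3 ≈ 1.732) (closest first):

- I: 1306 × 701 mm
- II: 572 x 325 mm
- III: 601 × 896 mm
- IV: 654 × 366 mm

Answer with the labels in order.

II, IV, I, III

Ratios: I = 1306 / 701 ≈ 1.863; II = 572 / 325 ≈ 1.760; III = 896 / 601 ≈ 1.491; IV = 654 / 366 ≈ 1.787.
|Δ from 1.732|: I 0.131; II 0.028; III 0.241; IV 0.055.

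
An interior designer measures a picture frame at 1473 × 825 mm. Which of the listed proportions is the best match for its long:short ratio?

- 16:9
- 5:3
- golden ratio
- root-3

Ratio = 1473 / 825 ≈ 1.785.
Distances: 16:9 1.778 (Δ 0.007); 5:3 1.667 (Δ 0.118); golden ratio 1.618 (Δ 0.167); root-3 1.732 (Δ 0.053).

16:9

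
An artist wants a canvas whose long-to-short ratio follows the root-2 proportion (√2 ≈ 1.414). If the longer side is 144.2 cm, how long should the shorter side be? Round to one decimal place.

root-2 ≈ 1.41421.
Shorter side = 144.2 ÷ 1.41421 ≈ 101.965 → 102.0 cm.

102.0 cm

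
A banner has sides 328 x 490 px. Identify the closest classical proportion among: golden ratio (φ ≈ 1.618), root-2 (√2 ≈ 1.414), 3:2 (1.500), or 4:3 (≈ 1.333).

Ratio = 490 / 328 ≈ 1.494.
Distances: golden ratio 1.618 (Δ 0.124); root-2 1.414 (Δ 0.080); 3:2 1.500 (Δ 0.006); 4:3 1.333 (Δ 0.161).

3:2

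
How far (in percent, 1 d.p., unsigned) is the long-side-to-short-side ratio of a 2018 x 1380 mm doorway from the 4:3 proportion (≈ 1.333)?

Ratio = 2018 / 1380 ≈ 1.4623.
Ideal 4:3 ≈ 1.3333. |1.4623 − 1.3333| / 1.3333 ≈ 9.68% → 9.7%.

9.7%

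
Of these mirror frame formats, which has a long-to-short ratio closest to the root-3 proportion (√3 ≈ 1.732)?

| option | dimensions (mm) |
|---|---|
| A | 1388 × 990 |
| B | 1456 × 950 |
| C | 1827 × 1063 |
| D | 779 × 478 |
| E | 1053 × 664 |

C

Ratios (long/short): A ≈ 1.402; B ≈ 1.533; C ≈ 1.719; D ≈ 1.630; E ≈ 1.586.
root-3 ≈ 1.732; option C is nearest (Δ 0.013).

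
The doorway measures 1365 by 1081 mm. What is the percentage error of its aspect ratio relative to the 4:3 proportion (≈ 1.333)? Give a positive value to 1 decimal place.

Ratio = 1365 / 1081 ≈ 1.2627.
Ideal 4:3 ≈ 1.3333. |1.2627 − 1.3333| / 1.3333 ≈ 5.30% → 5.3%.

5.3%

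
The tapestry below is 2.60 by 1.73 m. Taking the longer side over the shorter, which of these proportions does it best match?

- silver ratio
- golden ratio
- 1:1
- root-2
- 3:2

2.60/1.73 ≈ 1.503. Nearest candidates are 3:2 (1.500, off by 0.003) and root-2 (1.414, off by 0.089).

3:2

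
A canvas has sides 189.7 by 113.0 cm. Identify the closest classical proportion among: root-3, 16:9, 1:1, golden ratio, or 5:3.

5:3

Ratio = 189.7 / 113.0 ≈ 1.679.
Distances: root-3 1.732 (Δ 0.053); 16:9 1.778 (Δ 0.099); 1:1 1.000 (Δ 0.679); golden ratio 1.618 (Δ 0.061); 5:3 1.667 (Δ 0.012).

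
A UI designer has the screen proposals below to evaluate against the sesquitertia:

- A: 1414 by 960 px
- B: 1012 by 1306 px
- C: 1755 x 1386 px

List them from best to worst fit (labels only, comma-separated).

B, C, A

A: 1414/960 ≈ 1.473 → |1.473 − 1.333| = 0.140
B: 1306/1012 ≈ 1.291 → |1.291 − 1.333| = 0.042
C: 1755/1386 ≈ 1.266 → |1.266 − 1.333| = 0.067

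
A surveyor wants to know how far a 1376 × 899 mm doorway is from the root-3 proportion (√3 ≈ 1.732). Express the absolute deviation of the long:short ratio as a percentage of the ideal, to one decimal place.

Ratio = 1376 / 899 ≈ 1.5306.
Ideal root-3 ≈ 1.7321. |1.5306 − 1.7321| / 1.7321 ≈ 11.63% → 11.6%.

11.6%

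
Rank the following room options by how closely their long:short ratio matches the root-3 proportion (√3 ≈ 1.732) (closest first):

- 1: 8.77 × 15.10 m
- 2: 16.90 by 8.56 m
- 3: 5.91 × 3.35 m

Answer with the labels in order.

Ratios: 1 = 15.10 / 8.77 ≈ 1.722; 2 = 16.90 / 8.56 ≈ 1.974; 3 = 5.91 / 3.35 ≈ 1.764.
|Δ from 1.732|: 1 0.010; 2 0.242; 3 0.032.

1, 3, 2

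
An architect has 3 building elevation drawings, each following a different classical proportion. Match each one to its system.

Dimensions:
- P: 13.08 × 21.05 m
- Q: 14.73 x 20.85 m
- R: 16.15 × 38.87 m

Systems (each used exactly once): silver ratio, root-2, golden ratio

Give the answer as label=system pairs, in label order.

P = 21.05/13.08 ≈ 1.609 → golden ratio (1.618)
Q = 20.85/14.73 ≈ 1.415 → root-2 (1.414)
R = 38.87/16.15 ≈ 2.407 → silver ratio (2.414)

P=golden ratio, Q=root-2, R=silver ratio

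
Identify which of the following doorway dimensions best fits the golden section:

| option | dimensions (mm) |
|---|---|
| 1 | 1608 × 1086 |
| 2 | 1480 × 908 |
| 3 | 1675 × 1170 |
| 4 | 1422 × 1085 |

Target golden ratio ≈ 1.618.
1: 1.481 (Δ0.137)  2: 1.630 (Δ0.012)  3: 1.432 (Δ0.186)  4: 1.311 (Δ0.307)

2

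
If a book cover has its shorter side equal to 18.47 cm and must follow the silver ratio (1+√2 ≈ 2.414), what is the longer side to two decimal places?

44.59 cm

silver ratio ≈ 2.41421.
Longer side = 18.47 × 2.41421 ≈ 44.5905 → 44.59 cm.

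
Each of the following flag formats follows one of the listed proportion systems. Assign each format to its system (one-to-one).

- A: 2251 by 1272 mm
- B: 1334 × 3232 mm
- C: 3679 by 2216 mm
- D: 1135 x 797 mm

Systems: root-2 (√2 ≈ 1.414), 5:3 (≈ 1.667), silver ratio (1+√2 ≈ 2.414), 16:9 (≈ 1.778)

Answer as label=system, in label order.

Ratios: A ≈ 1.770; B ≈ 2.423; C ≈ 1.660; D ≈ 1.424.
Targets: root-2 ≈ 1.414; 5:3 ≈ 1.667; silver ratio ≈ 2.414; 16:9 ≈ 1.778.

A=16:9, B=silver ratio, C=5:3, D=root-2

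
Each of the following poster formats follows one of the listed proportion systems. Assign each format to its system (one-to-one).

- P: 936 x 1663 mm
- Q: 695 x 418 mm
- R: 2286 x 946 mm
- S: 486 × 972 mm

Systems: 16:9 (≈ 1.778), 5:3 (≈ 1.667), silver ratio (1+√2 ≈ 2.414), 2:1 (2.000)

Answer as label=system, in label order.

Ratios: P ≈ 1.777; Q ≈ 1.663; R ≈ 2.416; S ≈ 2.000.
Targets: 16:9 ≈ 1.778; 5:3 ≈ 1.667; silver ratio ≈ 2.414; 2:1 ≈ 2.000.

P=16:9, Q=5:3, R=silver ratio, S=2:1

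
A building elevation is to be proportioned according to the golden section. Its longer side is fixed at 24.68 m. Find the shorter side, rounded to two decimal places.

15.25 m

golden ratio ≈ 1.61803.
Shorter side = 24.68 ÷ 1.61803 ≈ 15.2531 → 15.25 m.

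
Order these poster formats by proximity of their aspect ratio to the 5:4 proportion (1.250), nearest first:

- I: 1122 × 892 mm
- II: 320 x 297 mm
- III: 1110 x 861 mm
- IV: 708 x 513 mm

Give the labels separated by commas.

I, III, IV, II

I: 1122/892 ≈ 1.258 → |1.258 − 1.250| = 0.008
II: 320/297 ≈ 1.077 → |1.077 − 1.250| = 0.173
III: 1110/861 ≈ 1.289 → |1.289 − 1.250| = 0.039
IV: 708/513 ≈ 1.380 → |1.380 − 1.250| = 0.130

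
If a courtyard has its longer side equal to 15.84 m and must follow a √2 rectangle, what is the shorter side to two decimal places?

11.20 m

root-2 ≈ 1.41421.
Shorter side = 15.84 ÷ 1.41421 ≈ 11.2006 → 11.20 m.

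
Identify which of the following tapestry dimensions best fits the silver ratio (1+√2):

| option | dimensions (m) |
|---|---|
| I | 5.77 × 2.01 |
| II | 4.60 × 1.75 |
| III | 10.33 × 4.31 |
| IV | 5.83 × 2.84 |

III

Target silver ratio ≈ 2.414.
I: 2.871 (Δ0.457)  II: 2.629 (Δ0.215)  III: 2.397 (Δ0.017)  IV: 2.053 (Δ0.361)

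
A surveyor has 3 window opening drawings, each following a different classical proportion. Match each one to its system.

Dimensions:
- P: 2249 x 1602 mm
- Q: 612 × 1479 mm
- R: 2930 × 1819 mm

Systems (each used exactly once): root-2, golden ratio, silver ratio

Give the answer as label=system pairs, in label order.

Ratios: P ≈ 1.404; Q ≈ 2.417; R ≈ 1.611.
Targets: root-2 ≈ 1.414; golden ratio ≈ 1.618; silver ratio ≈ 2.414.

P=root-2, Q=silver ratio, R=golden ratio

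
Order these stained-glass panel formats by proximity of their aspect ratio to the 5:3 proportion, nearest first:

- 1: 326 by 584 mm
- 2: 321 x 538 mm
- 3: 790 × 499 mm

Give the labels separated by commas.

Ratios: 1 = 584 / 326 ≈ 1.791; 2 = 538 / 321 ≈ 1.676; 3 = 790 / 499 ≈ 1.583.
|Δ from 1.667|: 1 0.124; 2 0.009; 3 0.084.

2, 3, 1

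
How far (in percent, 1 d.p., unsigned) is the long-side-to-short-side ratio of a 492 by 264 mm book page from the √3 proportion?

Ratio = 492 / 264 ≈ 1.8636.
Ideal root-3 ≈ 1.7321. |1.8636 − 1.7321| / 1.7321 ≈ 7.59% → 7.6%.

7.6%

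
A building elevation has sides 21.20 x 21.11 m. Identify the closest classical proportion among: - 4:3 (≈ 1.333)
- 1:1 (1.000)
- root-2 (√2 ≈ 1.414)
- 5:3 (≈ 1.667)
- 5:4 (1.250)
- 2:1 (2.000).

1:1

Ratio = 21.20 / 21.11 ≈ 1.004.
Distances: 4:3 1.333 (Δ 0.329); 1:1 1.000 (Δ 0.004); root-2 1.414 (Δ 0.410); 5:3 1.667 (Δ 0.663); 5:4 1.250 (Δ 0.246); 2:1 2.000 (Δ 0.996).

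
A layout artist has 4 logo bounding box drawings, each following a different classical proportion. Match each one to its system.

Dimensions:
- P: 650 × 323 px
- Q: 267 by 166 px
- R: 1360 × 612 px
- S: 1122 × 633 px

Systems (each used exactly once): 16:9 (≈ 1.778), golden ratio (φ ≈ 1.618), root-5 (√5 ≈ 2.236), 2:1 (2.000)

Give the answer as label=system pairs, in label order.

P=2:1, Q=golden ratio, R=root-5, S=16:9

Ratios: P ≈ 2.012; Q ≈ 1.608; R ≈ 2.222; S ≈ 1.773.
Targets: 16:9 ≈ 1.778; golden ratio ≈ 1.618; root-5 ≈ 2.236; 2:1 ≈ 2.000.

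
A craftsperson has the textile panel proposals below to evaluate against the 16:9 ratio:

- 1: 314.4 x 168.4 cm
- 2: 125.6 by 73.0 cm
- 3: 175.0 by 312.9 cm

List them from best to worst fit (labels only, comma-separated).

Ratios: 1 = 314.4 / 168.4 ≈ 1.867; 2 = 125.6 / 73.0 ≈ 1.721; 3 = 312.9 / 175.0 ≈ 1.788.
|Δ from 1.778|: 1 0.089; 2 0.057; 3 0.010.

3, 2, 1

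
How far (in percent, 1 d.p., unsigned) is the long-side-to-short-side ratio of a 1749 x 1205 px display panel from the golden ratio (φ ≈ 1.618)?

10.3%

Ratio = 1749 / 1205 ≈ 1.4515.
Ideal golden ratio ≈ 1.6180. |1.4515 − 1.6180| / 1.6180 ≈ 10.29% → 10.3%.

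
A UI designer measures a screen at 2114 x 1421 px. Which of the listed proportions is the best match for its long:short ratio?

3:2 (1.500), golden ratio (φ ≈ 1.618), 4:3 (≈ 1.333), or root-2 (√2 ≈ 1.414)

3:2

2114/1421 ≈ 1.488. Nearest candidates are 3:2 (1.500, off by 0.012) and root-2 (1.414, off by 0.074).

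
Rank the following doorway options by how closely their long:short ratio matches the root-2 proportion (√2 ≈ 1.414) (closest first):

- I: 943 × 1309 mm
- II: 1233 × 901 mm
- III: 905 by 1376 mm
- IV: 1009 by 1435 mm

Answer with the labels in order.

Ratios: I = 1309 / 943 ≈ 1.388; II = 1233 / 901 ≈ 1.368; III = 1376 / 905 ≈ 1.520; IV = 1435 / 1009 ≈ 1.422.
|Δ from 1.414|: I 0.026; II 0.046; III 0.106; IV 0.008.

IV, I, II, III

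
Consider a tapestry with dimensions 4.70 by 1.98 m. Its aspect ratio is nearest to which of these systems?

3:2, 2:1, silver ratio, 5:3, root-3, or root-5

silver ratio

Ratio = 4.70 / 1.98 ≈ 2.374.
Distances: 3:2 1.500 (Δ 0.874); 2:1 2.000 (Δ 0.374); silver ratio 2.414 (Δ 0.040); 5:3 1.667 (Δ 0.707); root-3 1.732 (Δ 0.642); root-5 2.236 (Δ 0.138).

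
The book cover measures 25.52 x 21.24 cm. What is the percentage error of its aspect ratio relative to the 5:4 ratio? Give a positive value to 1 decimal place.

Ratio = 25.52 / 21.24 ≈ 1.2015.
Ideal 5:4 = 1.2500. |1.2015 − 1.2500| / 1.2500 ≈ 3.88% → 3.9%.

3.9%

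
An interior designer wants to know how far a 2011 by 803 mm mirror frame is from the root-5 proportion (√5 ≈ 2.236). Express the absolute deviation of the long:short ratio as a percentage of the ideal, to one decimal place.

12.0%

Ratio = 2011 / 803 ≈ 2.5044.
Ideal root-5 ≈ 2.2361. |2.5044 − 2.2361| / 2.2361 ≈ 12.00% → 12.0%.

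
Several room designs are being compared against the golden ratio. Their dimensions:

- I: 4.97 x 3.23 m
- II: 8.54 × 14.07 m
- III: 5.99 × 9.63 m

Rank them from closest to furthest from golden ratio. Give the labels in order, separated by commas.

III, II, I

Ratios: I = 4.97 / 3.23 ≈ 1.539; II = 14.07 / 8.54 ≈ 1.648; III = 9.63 / 5.99 ≈ 1.608.
|Δ from 1.618|: I 0.079; II 0.030; III 0.010.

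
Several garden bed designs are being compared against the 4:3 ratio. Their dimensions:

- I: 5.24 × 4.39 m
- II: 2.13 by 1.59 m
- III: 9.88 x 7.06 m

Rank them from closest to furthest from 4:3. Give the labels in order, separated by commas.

I: 5.24/4.39 ≈ 1.194 → |1.194 − 1.333| = 0.139
II: 2.13/1.59 ≈ 1.340 → |1.340 − 1.333| = 0.007
III: 9.88/7.06 ≈ 1.399 → |1.399 − 1.333| = 0.066

II, III, I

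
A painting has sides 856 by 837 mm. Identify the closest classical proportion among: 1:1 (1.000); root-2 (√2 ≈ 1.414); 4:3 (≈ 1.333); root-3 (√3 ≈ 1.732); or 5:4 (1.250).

1:1

856/837 ≈ 1.023. Nearest candidates are 1:1 (1.000, off by 0.023) and 5:4 (1.250, off by 0.227).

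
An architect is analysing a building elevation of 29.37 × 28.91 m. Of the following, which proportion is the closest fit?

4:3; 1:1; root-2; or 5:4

29.37/28.91 ≈ 1.016. Nearest candidates are 1:1 (1.000, off by 0.016) and 5:4 (1.250, off by 0.234).

1:1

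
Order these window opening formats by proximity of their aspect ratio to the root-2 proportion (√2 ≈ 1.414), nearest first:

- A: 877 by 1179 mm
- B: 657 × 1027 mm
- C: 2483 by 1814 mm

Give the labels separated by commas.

A: 1179/877 ≈ 1.344 → |1.344 − 1.414| = 0.070
B: 1027/657 ≈ 1.563 → |1.563 − 1.414| = 0.149
C: 2483/1814 ≈ 1.369 → |1.369 − 1.414| = 0.045

C, A, B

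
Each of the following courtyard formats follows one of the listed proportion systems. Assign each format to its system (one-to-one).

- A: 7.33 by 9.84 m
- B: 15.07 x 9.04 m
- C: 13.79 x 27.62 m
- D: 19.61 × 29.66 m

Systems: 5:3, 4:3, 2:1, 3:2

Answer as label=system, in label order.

A=4:3, B=5:3, C=2:1, D=3:2

Ratios: A ≈ 1.342; B ≈ 1.667; C ≈ 2.003; D ≈ 1.512.
Targets: 5:3 ≈ 1.667; 4:3 ≈ 1.333; 2:1 ≈ 2.000; 3:2 ≈ 1.500.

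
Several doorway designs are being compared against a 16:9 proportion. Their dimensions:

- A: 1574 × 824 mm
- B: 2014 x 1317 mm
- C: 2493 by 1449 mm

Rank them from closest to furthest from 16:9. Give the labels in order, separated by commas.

Ratios: A = 1574 / 824 ≈ 1.910; B = 2014 / 1317 ≈ 1.529; C = 2493 / 1449 ≈ 1.720.
|Δ from 1.778|: A 0.132; B 0.249; C 0.058.

C, A, B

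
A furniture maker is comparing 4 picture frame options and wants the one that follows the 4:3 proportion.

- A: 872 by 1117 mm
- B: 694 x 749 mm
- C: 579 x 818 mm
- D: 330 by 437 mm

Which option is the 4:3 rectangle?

Target 4:3 ≈ 1.333.
A: 1.281 (Δ0.052)  B: 1.079 (Δ0.254)  C: 1.413 (Δ0.080)  D: 1.324 (Δ0.009)

D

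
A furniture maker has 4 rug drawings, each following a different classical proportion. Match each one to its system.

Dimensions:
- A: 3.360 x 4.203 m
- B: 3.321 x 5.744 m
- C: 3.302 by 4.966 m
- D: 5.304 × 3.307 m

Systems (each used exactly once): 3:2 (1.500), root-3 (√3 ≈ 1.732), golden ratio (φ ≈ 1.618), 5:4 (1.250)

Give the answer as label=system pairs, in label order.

A=5:4, B=root-3, C=3:2, D=golden ratio

A = 4.203/3.360 ≈ 1.251 → 5:4 (1.250)
B = 5.744/3.321 ≈ 1.730 → root-3 (1.732)
C = 4.966/3.302 ≈ 1.504 → 3:2 (1.500)
D = 5.304/3.307 ≈ 1.604 → golden ratio (1.618)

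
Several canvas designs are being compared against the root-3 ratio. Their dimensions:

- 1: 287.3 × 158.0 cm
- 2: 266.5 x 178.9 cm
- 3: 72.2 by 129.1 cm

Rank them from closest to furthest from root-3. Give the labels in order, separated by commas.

3, 1, 2

1: 287.3/158.0 ≈ 1.818 → |1.818 − 1.732| = 0.086
2: 266.5/178.9 ≈ 1.490 → |1.490 − 1.732| = 0.242
3: 129.1/72.2 ≈ 1.788 → |1.788 − 1.732| = 0.056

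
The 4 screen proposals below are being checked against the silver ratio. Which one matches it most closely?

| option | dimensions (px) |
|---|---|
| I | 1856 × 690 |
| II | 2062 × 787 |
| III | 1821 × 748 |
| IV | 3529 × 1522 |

Target silver ratio ≈ 2.414.
I: 2.690 (Δ0.276)  II: 2.620 (Δ0.206)  III: 2.434 (Δ0.020)  IV: 2.319 (Δ0.095)

III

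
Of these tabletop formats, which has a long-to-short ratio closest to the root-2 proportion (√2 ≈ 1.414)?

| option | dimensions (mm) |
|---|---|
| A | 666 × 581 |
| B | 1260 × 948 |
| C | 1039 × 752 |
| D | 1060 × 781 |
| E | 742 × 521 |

Ratios (long/short): A ≈ 1.146; B ≈ 1.329; C ≈ 1.382; D ≈ 1.357; E ≈ 1.424.
root-2 ≈ 1.414; option E is nearest (Δ 0.010).

E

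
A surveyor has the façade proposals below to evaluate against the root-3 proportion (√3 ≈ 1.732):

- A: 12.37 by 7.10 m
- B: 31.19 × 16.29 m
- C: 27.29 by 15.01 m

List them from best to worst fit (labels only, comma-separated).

Ratios: A = 12.37 / 7.10 ≈ 1.742; B = 31.19 / 16.29 ≈ 1.915; C = 27.29 / 15.01 ≈ 1.818.
|Δ from 1.732|: A 0.010; B 0.183; C 0.086.

A, C, B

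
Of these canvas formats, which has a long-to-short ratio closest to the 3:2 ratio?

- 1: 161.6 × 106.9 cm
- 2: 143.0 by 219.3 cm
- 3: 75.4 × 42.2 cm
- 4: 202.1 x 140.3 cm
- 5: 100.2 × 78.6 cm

1

Ratios (long/short): 1 ≈ 1.512; 2 ≈ 1.534; 3 ≈ 1.787; 4 ≈ 1.440; 5 ≈ 1.275.
3:2 ≈ 1.500; option 1 is nearest (Δ 0.012).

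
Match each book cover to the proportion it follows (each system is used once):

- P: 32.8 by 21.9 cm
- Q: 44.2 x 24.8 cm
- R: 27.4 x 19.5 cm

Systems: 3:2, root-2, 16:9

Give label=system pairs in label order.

P=3:2, Q=16:9, R=root-2

Ratios: P ≈ 1.498; Q ≈ 1.782; R ≈ 1.405.
Targets: 3:2 ≈ 1.500; root-2 ≈ 1.414; 16:9 ≈ 1.778.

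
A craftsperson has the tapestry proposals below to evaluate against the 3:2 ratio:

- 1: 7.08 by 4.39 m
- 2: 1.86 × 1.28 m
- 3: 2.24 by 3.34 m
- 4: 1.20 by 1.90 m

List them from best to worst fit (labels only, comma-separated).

1: 7.08/4.39 ≈ 1.613 → |1.613 − 1.500| = 0.113
2: 1.86/1.28 ≈ 1.453 → |1.453 − 1.500| = 0.047
3: 3.34/2.24 ≈ 1.491 → |1.491 − 1.500| = 0.009
4: 1.90/1.20 ≈ 1.583 → |1.583 − 1.500| = 0.083

3, 2, 4, 1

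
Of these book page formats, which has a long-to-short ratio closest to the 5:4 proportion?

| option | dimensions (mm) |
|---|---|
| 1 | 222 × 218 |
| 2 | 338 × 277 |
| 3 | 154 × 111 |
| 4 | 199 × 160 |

Ratios (long/short): 1 ≈ 1.018; 2 ≈ 1.220; 3 ≈ 1.387; 4 ≈ 1.244.
5:4 ≈ 1.250; option 4 is nearest (Δ 0.006).

4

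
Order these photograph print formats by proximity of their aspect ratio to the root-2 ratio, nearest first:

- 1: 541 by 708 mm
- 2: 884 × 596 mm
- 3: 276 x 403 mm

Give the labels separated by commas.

3, 2, 1

1: 708/541 ≈ 1.309 → |1.309 − 1.414| = 0.105
2: 884/596 ≈ 1.483 → |1.483 − 1.414| = 0.069
3: 403/276 ≈ 1.460 → |1.460 − 1.414| = 0.046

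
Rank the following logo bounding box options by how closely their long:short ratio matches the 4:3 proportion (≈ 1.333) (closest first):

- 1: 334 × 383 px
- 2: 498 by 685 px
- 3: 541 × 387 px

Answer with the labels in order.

Ratios: 1 = 383 / 334 ≈ 1.147; 2 = 685 / 498 ≈ 1.376; 3 = 541 / 387 ≈ 1.398.
|Δ from 1.333|: 1 0.186; 2 0.043; 3 0.065.

2, 3, 1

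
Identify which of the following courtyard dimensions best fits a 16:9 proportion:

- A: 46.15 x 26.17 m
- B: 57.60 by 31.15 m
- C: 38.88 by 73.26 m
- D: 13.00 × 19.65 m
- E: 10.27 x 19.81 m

Ratios (long/short): A ≈ 1.763; B ≈ 1.849; C ≈ 1.884; D ≈ 1.512; E ≈ 1.929.
16:9 ≈ 1.778; option A is nearest (Δ 0.015).

A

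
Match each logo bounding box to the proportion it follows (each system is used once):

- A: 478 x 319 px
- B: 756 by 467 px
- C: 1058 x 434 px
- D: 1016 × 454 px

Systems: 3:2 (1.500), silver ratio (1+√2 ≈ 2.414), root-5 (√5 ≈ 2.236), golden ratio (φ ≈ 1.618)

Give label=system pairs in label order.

Ratios: A ≈ 1.498; B ≈ 1.619; C ≈ 2.438; D ≈ 2.238.
Targets: 3:2 ≈ 1.500; silver ratio ≈ 2.414; root-5 ≈ 2.236; golden ratio ≈ 1.618.

A=3:2, B=golden ratio, C=silver ratio, D=root-5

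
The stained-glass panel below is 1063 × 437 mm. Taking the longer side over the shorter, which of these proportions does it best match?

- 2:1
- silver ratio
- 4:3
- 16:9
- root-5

1063/437 ≈ 2.432. Nearest candidates are silver ratio (2.414, off by 0.018) and root-5 (2.236, off by 0.196).

silver ratio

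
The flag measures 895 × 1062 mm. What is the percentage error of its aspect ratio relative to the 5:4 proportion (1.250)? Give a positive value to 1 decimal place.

5.1%

Ratio = 1062 / 895 ≈ 1.1866.
Ideal 5:4 = 1.2500. |1.1866 − 1.2500| / 1.2500 ≈ 5.07% → 5.1%.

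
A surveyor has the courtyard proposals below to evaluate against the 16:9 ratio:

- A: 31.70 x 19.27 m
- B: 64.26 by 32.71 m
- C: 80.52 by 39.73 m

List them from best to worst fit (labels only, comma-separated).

A: 31.70/19.27 ≈ 1.645 → |1.645 − 1.778| = 0.133
B: 64.26/32.71 ≈ 1.965 → |1.965 − 1.778| = 0.187
C: 80.52/39.73 ≈ 2.027 → |2.027 − 1.778| = 0.249

A, B, C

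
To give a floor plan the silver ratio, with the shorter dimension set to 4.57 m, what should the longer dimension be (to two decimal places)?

silver ratio ≈ 2.41421.
Longer side = 4.57 × 2.41421 ≈ 11.0329 → 11.03 m.

11.03 m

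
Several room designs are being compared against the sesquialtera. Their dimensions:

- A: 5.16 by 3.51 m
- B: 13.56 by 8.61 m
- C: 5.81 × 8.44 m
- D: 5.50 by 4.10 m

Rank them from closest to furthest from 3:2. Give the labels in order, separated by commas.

A, C, B, D

A: 5.16/3.51 ≈ 1.470 → |1.470 − 1.500| = 0.030
B: 13.56/8.61 ≈ 1.575 → |1.575 − 1.500| = 0.075
C: 8.44/5.81 ≈ 1.453 → |1.453 − 1.500| = 0.047
D: 5.50/4.10 ≈ 1.341 → |1.341 − 1.500| = 0.159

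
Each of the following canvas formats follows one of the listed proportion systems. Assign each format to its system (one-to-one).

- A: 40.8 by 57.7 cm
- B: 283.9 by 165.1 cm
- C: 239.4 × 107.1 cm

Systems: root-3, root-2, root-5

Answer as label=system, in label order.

A = 57.7/40.8 ≈ 1.414 → root-2 (1.414)
B = 283.9/165.1 ≈ 1.720 → root-3 (1.732)
C = 239.4/107.1 ≈ 2.235 → root-5 (2.236)

A=root-2, B=root-3, C=root-5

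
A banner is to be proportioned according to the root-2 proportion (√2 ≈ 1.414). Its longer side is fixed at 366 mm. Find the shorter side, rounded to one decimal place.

root-2 ≈ 1.41421.
Shorter side = 366 ÷ 1.41421 ≈ 258.802 → 258.8 mm.

258.8 mm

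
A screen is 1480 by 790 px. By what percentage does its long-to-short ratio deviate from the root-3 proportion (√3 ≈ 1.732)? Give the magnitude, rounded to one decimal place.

8.2%

Ratio = 1480 / 790 ≈ 1.8734.
Ideal root-3 ≈ 1.7321. |1.8734 − 1.7321| / 1.7321 ≈ 8.16% → 8.2%.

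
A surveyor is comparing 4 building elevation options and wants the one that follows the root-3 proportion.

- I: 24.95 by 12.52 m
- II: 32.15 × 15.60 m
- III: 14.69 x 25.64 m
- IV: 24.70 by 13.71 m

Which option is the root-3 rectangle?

Ratios (long/short): I ≈ 1.993; II ≈ 2.061; III ≈ 1.745; IV ≈ 1.802.
root-3 ≈ 1.732; option III is nearest (Δ 0.013).

III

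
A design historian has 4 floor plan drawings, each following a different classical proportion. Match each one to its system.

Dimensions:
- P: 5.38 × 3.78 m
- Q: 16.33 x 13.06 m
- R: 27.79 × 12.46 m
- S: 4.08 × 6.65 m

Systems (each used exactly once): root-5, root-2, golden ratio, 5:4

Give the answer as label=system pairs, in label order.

P = 5.38/3.78 ≈ 1.423 → root-2 (1.414)
Q = 16.33/13.06 ≈ 1.250 → 5:4 (1.250)
R = 27.79/12.46 ≈ 2.230 → root-5 (2.236)
S = 6.65/4.08 ≈ 1.630 → golden ratio (1.618)

P=root-2, Q=5:4, R=root-5, S=golden ratio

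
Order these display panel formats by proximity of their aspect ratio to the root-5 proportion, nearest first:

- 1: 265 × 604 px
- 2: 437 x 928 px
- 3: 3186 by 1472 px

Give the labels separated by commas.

1, 3, 2

1: 604/265 ≈ 2.279 → |2.279 − 2.236| = 0.043
2: 928/437 ≈ 2.124 → |2.124 − 2.236| = 0.112
3: 3186/1472 ≈ 2.164 → |2.164 − 2.236| = 0.072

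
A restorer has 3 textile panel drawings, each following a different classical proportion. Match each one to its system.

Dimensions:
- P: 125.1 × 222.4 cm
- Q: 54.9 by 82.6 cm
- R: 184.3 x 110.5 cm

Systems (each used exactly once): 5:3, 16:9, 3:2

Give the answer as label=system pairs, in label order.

Ratios: P ≈ 1.778; Q ≈ 1.505; R ≈ 1.668.
Targets: 5:3 ≈ 1.667; 16:9 ≈ 1.778; 3:2 ≈ 1.500.

P=16:9, Q=3:2, R=5:3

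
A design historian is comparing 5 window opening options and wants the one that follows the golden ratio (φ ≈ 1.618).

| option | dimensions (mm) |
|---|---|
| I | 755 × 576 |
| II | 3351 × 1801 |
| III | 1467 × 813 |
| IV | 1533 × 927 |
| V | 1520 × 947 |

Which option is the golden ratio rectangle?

V

Target golden ratio ≈ 1.618.
I: 1.311 (Δ0.307)  II: 1.861 (Δ0.243)  III: 1.804 (Δ0.186)  IV: 1.654 (Δ0.036)  V: 1.605 (Δ0.013)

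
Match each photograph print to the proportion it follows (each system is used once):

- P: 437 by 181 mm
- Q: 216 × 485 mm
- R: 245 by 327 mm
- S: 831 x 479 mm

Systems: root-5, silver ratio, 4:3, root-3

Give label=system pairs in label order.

Ratios: P ≈ 2.414; Q ≈ 2.245; R ≈ 1.335; S ≈ 1.735.
Targets: root-5 ≈ 2.236; silver ratio ≈ 2.414; 4:3 ≈ 1.333; root-3 ≈ 1.732.

P=silver ratio, Q=root-5, R=4:3, S=root-3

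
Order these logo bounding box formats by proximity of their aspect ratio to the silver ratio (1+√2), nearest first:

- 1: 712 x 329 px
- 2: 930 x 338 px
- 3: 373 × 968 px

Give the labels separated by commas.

3, 1, 2

Ratios: 1 = 712 / 329 ≈ 2.164; 2 = 930 / 338 ≈ 2.751; 3 = 968 / 373 ≈ 2.595.
|Δ from 2.414|: 1 0.250; 2 0.337; 3 0.181.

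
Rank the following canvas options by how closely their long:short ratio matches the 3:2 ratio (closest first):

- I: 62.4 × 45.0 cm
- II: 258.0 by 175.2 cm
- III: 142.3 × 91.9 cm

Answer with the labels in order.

II, III, I

Ratios: I = 62.4 / 45.0 ≈ 1.387; II = 258.0 / 175.2 ≈ 1.473; III = 142.3 / 91.9 ≈ 1.548.
|Δ from 1.500|: I 0.113; II 0.027; III 0.048.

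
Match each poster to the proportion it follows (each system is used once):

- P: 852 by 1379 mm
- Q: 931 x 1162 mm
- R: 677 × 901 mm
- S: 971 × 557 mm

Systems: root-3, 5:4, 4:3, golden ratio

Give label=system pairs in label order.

P = 1379/852 ≈ 1.619 → golden ratio (1.618)
Q = 1162/931 ≈ 1.248 → 5:4 (1.250)
R = 901/677 ≈ 1.331 → 4:3 (1.333)
S = 971/557 ≈ 1.743 → root-3 (1.732)

P=golden ratio, Q=5:4, R=4:3, S=root-3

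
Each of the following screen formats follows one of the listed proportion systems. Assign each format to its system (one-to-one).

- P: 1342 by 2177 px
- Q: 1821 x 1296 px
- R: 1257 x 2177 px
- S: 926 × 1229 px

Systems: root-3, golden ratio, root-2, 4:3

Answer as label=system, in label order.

Ratios: P ≈ 1.622; Q ≈ 1.405; R ≈ 1.732; S ≈ 1.327.
Targets: root-3 ≈ 1.732; golden ratio ≈ 1.618; root-2 ≈ 1.414; 4:3 ≈ 1.333.

P=golden ratio, Q=root-2, R=root-3, S=4:3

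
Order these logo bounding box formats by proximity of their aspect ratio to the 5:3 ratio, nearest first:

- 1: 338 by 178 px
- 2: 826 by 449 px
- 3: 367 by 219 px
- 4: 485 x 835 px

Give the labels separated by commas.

Ratios: 1 = 338 / 178 ≈ 1.899; 2 = 826 / 449 ≈ 1.840; 3 = 367 / 219 ≈ 1.676; 4 = 835 / 485 ≈ 1.722.
|Δ from 1.667|: 1 0.232; 2 0.173; 3 0.009; 4 0.055.

3, 4, 2, 1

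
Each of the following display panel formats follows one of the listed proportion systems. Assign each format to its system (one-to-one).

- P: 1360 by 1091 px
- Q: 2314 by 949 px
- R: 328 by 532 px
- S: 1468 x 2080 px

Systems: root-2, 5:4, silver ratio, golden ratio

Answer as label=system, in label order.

P = 1360/1091 ≈ 1.247 → 5:4 (1.250)
Q = 2314/949 ≈ 2.438 → silver ratio (2.414)
R = 532/328 ≈ 1.622 → golden ratio (1.618)
S = 2080/1468 ≈ 1.417 → root-2 (1.414)

P=5:4, Q=silver ratio, R=golden ratio, S=root-2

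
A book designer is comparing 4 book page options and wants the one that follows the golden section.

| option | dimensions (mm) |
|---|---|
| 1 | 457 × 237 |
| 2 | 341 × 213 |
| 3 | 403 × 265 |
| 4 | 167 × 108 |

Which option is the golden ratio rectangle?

2

Ratios (long/short): 1 ≈ 1.928; 2 ≈ 1.601; 3 ≈ 1.521; 4 ≈ 1.546.
golden ratio ≈ 1.618; option 2 is nearest (Δ 0.017).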